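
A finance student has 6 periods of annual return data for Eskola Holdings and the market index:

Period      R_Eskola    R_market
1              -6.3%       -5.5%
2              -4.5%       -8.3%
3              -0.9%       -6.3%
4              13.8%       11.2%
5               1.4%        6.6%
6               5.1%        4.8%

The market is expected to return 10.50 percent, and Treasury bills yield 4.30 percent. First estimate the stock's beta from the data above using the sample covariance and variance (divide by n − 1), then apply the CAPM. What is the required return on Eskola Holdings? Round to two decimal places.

Mean R_i = (-6.3 − 4.5 − 0.9 + 13.8 + 1.4 + 5.1) / 6 = 1.4333%
Mean R_m = (-5.5 − 8.3 − 6.3 + 11.2 + 6.6 + 4.8) / 6 = 0.4167%
Σ(R_i − R̄_i)(R_m − R̄_m) = 262.3667  ⇒  Cov = 262.3667 / 5 = 52.4733
Σ(R_m − R̄_m)² = 329.8283  ⇒  Var(R_m) = 329.8283 / 5 = 65.9657
β = Cov / Var(R_m) = 52.4733 / 65.9657 = 0.7955
MRP = 10.50% − 4.30% = 6.20%
E(R) = R_f + β × MRP = 4.30% + 0.7955 × 6.20% = 9.23%

9.23%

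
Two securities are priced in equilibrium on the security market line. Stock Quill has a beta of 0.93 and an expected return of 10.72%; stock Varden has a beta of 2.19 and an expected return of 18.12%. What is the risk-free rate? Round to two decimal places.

Both satisfy E(R) = R_f + β·MRP, so the slope of the SML is
MRP = (18.12% − 10.72%) / (2.19 − 0.93) = 7.40% / 1.26 = 5.8730%
R_f = E(R_Quill) − β_Quill·MRP = 10.72% − 0.93 × 5.8730% = 5.2581%

5.26%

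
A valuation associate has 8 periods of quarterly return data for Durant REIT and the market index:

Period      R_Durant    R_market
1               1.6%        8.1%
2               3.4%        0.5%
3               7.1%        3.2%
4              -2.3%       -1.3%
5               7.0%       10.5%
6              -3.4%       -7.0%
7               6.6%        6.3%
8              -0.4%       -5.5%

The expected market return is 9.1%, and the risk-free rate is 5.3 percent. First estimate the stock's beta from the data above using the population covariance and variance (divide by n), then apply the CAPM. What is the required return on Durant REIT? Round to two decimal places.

7.27%

Mean R_i = (1.6 + 3.4 + 7.1 − 2.3 + 7.0 − 3.4 + 6.6 − 0.4) / 8 = 2.4500%
Mean R_m = (8.1 + 0.5 + 3.2 − 1.3 + 10.5 − 7.0 + 6.3 − 5.5) / 8 = 1.8500%
Σ(R_i − R̄_i)(R_m − R̄_m) = 145.1900  ⇒  Cov = 145.1900 / 8 = 18.1488
Σ(R_m − R̄_m)² = 279.6000  ⇒  Var(R_m) = 279.6000 / 8 = 34.9500
β = Cov / Var(R_m) = 18.1488 / 34.9500 = 0.5193
MRP = 9.1% − 5.3% = 3.80%
E(R) = R_f + β × MRP = 5.3% + 0.5193 × 3.8% = 7.27%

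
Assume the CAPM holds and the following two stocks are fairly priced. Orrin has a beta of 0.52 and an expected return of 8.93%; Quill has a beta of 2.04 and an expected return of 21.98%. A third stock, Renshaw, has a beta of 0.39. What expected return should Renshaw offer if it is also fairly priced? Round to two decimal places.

7.81%

MRP (SML slope) = (21.98% − 8.93%) / (2.04 − 0.52) = 13.05% / 1.52 = 8.5855%
R_f (intercept) = 8.93% − 0.52 × 8.5855% = 4.4655%
E(R_Renshaw) = R_f + β × MRP = 4.4655% + 0.39 × 8.5855% = 7.81%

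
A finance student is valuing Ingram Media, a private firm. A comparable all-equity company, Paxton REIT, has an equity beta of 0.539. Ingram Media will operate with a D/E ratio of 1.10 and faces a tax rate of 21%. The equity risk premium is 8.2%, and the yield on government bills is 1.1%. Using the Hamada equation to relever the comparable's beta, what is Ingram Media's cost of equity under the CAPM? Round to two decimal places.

β_L = β_U × [1 + (1 − t)(D/E)] = 0.539 × [1 + (1 − 0.21) × 1.10]
    = 0.539 × [1 + 0.79 × 1.10] = 0.539 × 1.8690 = 1.0074
E(R) = R_f + β_L × MRP = 1.1% + 1.0074 × 8.2% = 9.36%

9.36%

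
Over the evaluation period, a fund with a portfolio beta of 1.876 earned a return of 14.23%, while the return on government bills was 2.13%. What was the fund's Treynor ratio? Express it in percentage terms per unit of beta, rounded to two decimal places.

6.45%

Treynor = (R_P − R_f) / β_P = (14.23% − 2.13%) / 1.8760 = 12.10% / 1.8760 = 6.45%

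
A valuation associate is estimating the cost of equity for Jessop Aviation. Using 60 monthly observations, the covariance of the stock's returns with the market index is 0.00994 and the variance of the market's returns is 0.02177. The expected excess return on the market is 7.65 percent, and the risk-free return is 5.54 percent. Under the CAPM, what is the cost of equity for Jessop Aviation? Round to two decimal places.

9.03%

β = Cov(R_i, R_m) / Var(R_m) = 0.00994 / 0.02177 = 0.4566
E(R) = R_f + β × MRP = 5.54% + 0.4566 × 7.65% = 9.03%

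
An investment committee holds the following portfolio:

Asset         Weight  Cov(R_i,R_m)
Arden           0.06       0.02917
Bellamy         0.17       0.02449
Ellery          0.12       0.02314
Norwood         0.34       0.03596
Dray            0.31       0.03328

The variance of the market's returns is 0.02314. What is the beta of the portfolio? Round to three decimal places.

1.350

β_Arden = 0.02917 / 0.02314 = 1.2606
β_Bellamy = 0.02449 / 0.02314 = 1.0583
β_Ellery = 0.02314 / 0.02314 = 1.0000
β_Norwood = 0.03596 / 0.02314 = 1.5540
β_Dray = 0.03328 / 0.02314 = 1.4382
β_P = Σ w_i β_i = 0.06×1.2606 + 0.17×1.0583 + 0.12×1.0000 + 0.34×1.5540 + 0.31×1.4382 = 1.3497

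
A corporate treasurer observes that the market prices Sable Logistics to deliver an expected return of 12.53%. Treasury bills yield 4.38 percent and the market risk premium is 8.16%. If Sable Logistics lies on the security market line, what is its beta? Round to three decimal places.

0.999

β = (E(R) − R_f) / MRP = (12.53% − 4.38%) / 8.16% = 8.15% / 8.16% = 0.999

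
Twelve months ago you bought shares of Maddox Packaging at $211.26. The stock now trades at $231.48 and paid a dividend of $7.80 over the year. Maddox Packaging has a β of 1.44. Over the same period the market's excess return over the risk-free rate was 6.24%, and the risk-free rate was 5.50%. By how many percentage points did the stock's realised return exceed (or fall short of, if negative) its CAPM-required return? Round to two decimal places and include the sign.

-1.22%

Realised HPR = (P1 + D1 − P0) / P0 = (231.48 + 7.80 − 211.26) / 211.26 = 28.02 / 211.26 = 13.2633%
CAPM required = R_f + β·MRP = 5.50% + 1.44 × 6.24% = 14.4856%
α = realised − required = 13.2633% − 14.4856% = -1.22%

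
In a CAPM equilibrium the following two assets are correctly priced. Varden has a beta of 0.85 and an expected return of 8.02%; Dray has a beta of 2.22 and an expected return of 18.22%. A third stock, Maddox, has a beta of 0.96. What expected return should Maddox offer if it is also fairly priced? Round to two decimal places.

MRP (SML slope) = (18.22% − 8.02%) / (2.22 − 0.85) = 10.20% / 1.37 = 7.4453%
R_f (intercept) = 8.02% − 0.85 × 7.4453% = 1.6915%
E(R_Maddox) = R_f + β × MRP = 1.6915% + 0.96 × 7.4453% = 8.84%

8.84%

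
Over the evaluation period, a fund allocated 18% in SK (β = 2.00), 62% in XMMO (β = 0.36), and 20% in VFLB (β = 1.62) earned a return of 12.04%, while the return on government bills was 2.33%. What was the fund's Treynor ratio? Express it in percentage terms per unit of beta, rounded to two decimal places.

10.70%

β_P = 0.18×2.00 + 0.62×0.36 + 0.20×1.62 = 0.9072
Treynor = (R_P − R_f) / β_P = (12.04% − 2.33%) / 0.9072 = 9.71% / 0.9072 = 10.70%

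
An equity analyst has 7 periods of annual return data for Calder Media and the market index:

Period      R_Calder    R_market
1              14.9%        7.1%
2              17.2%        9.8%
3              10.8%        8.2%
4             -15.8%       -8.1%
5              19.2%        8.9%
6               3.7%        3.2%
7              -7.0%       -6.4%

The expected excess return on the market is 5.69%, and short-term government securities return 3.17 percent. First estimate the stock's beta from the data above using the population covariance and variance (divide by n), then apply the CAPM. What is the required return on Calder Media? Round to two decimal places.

12.97%

Mean R_i = (14.9 + 17.2 + 10.8 − 15.8 + 19.2 + 3.7 − 7.0) / 7 = 6.1429%
Mean R_m = (7.1 + 9.8 + 8.2 − 8.1 + 8.9 + 3.2 − 6.4) / 7 = 3.2429%
Σ(R_i − R̄_i)(R_m − R̄_m) = 578.9671  ⇒  Cov = 578.9671 / 7 = 82.7096
Σ(R_m − R̄_m)² = 336.0971  ⇒  Var(R_m) = 336.0971 / 7 = 48.0139
β = Cov / Var(R_m) = 82.7096 / 48.0139 = 1.7226
E(R) = R_f + β × MRP = 3.17% + 1.7226 × 5.69% = 12.97%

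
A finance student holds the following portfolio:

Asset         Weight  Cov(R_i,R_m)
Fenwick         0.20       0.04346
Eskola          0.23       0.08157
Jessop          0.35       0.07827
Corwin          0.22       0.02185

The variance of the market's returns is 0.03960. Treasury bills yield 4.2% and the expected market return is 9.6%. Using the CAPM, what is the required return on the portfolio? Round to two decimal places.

β_Fenwick = 0.04346 / 0.03960 = 1.0975
β_Eskola = 0.08157 / 0.03960 = 2.0598
β_Jessop = 0.07827 / 0.03960 = 1.9765
β_Corwin = 0.02185 / 0.03960 = 0.5518
β_P = Σ w_i β_i = 0.20×1.0975 + 0.23×2.0598 + 0.35×1.9765 + 0.22×0.5518 = 1.5064
MRP = 9.6% − 4.2% = 5.40%
E(R_P) = R_f + β_P × MRP = 4.2% + 1.5064 × 5.4% = 12.33%

12.33%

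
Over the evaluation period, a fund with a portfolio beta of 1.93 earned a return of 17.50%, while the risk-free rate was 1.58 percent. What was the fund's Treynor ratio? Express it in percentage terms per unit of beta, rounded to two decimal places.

Treynor = (R_P − R_f) / β_P = (17.50% − 1.58%) / 1.9300 = 15.92% / 1.9300 = 8.25%

8.25%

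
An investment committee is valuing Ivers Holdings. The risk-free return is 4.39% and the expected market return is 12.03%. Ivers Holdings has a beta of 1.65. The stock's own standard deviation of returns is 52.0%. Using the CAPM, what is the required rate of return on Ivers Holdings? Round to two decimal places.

17.00%

Market risk premium = E(R_m) − R_f = 12.03% − 4.39% = 7.64%
E(R) = R_f + β × MRP = 4.39% + 1.65 × 7.64% = 17.00%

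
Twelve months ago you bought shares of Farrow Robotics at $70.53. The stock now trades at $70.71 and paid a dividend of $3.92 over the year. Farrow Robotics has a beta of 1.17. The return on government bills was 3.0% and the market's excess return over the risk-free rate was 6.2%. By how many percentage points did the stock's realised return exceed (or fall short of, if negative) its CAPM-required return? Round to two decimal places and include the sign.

Realised HPR = (P1 + D1 − P0) / P0 = (70.71 + 3.92 − 70.53) / 70.53 = 4.10 / 70.53 = 5.8131%
CAPM required = R_f + β·MRP = 3.0% + 1.17 × 6.2% = 10.2540%
α = realised − required = 5.8131% − 10.2540% = -4.44%

-4.44%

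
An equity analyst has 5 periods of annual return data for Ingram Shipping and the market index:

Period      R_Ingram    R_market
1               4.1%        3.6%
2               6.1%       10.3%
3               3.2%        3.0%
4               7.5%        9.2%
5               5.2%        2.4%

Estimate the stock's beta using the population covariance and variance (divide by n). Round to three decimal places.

0.355

Mean R_i = (4.1 + 6.1 + 3.2 + 7.5 + 5.2) / 5 = 5.2200%
Mean R_m = (3.6 + 10.3 + 3.0 + 9.2 + 2.4) / 5 = 5.7000%
Σ(R_i − R̄_i)(R_m − R̄_m) = 19.9000  ⇒  Cov = 19.9000 / 5 = 3.9800
Σ(R_m − R̄_m)² = 56.0000  ⇒  Var(R_m) = 56.0000 / 5 = 11.2000
β = Cov / Var(R_m) = 3.9800 / 11.2000 = 0.3554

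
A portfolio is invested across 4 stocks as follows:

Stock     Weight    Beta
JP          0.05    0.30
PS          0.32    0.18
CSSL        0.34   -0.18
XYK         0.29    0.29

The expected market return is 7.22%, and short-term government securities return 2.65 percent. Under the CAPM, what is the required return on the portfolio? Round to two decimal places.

3.09%

β_P = Σ w_i β_i = 0.05×0.30 + 0.32×0.18 + 0.34×-0.18 + 0.29×0.29 = 0.0955
MRP = 7.22% − 2.65% = 4.57%
E(R_P) = R_f + β_P × MRP = 2.65% + 0.0955 × 4.57% = 3.09%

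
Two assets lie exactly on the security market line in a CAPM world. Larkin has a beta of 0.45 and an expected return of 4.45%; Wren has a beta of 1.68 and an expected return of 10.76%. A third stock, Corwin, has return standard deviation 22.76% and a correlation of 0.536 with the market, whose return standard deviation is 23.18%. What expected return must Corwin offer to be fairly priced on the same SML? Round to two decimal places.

4.84%

MRP = (10.76% − 4.45%) / (1.68 − 0.45) = 5.1301%
R_f = 4.45% − 0.45 × 5.1301% = 2.1415%
β_Corwin = ρ·σ_i/σ_m = 0.536 × 22.76 / 23.18 = 0.5263
E(R_Corwin) = R_f + β × MRP = 2.1415% + 0.5263 × 5.1301% = 4.84%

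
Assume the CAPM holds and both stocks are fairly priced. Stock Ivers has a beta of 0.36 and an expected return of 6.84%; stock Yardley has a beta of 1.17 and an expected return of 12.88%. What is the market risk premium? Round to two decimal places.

Both satisfy E(R) = R_f + β·MRP, so the slope of the SML is
MRP = (12.88% − 6.84%) / (1.17 − 0.36) = 6.04% / 0.81 = 7.4568%

7.46%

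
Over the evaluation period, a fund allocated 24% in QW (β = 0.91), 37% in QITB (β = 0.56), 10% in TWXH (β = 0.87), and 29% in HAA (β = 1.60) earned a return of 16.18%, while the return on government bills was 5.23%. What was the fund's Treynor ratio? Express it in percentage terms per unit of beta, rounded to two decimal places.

β_P = 0.24×0.91 + 0.37×0.56 + 0.10×0.87 + 0.29×1.60 = 0.9766
Treynor = (R_P − R_f) / β_P = (16.18% − 5.23%) / 0.9766 = 10.95% / 0.9766 = 11.21%

11.21%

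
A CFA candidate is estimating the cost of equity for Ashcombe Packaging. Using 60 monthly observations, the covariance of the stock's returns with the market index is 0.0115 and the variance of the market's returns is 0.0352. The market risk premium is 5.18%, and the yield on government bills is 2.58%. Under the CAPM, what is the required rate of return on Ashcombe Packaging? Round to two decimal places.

4.27%

β = Cov(R_i, R_m) / Var(R_m) = 0.0115 / 0.0352 = 0.3267
E(R) = R_f + β × MRP = 2.58% + 0.3267 × 5.18% = 4.27%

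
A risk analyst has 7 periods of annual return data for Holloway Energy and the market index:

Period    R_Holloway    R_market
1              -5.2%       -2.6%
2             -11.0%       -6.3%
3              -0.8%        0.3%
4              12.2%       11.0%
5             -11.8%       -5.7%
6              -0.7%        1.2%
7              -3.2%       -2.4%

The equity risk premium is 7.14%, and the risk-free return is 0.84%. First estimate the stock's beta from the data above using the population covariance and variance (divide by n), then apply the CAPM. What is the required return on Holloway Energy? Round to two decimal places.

Mean R_i = (-5.2 − 11.0 − 0.8 + 12.2 − 11.8 − 0.7 − 3.2) / 7 = -2.9286%
Mean R_m = (-2.6 − 6.3 + 0.3 + 11.0 − 5.7 + 1.2 − 2.4) / 7 = -0.6429%
Σ(R_i − R̄_i)(R_m − R̄_m) = 277.7014  ⇒  Cov = 277.7014 / 7 = 39.6716
Σ(R_m − R̄_m)² = 204.3371  ⇒  Var(R_m) = 204.3371 / 7 = 29.1910
β = Cov / Var(R_m) = 39.6716 / 29.1910 = 1.3590
E(R) = R_f + β × MRP = 0.84% + 1.3590 × 7.14% = 10.54%

10.54%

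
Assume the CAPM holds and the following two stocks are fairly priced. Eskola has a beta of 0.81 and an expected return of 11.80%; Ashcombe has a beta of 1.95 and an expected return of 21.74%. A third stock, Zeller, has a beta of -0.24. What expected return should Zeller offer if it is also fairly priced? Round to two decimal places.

2.64%

MRP (SML slope) = (21.74% − 11.80%) / (1.95 − 0.81) = 9.94% / 1.14 = 8.7193%
R_f (intercept) = 11.80% − 0.81 × 8.7193% = 4.7374%
E(R_Zeller) = R_f + β × MRP = 4.7374% + -0.24 × 8.7193% = 2.64%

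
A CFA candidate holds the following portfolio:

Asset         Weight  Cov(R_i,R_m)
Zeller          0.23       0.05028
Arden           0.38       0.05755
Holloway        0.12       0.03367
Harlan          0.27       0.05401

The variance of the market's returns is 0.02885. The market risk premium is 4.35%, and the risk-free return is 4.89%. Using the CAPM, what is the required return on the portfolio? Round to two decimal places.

12.74%

β_Zeller = 0.05028 / 0.02885 = 1.7428
β_Arden = 0.05755 / 0.02885 = 1.9948
β_Holloway = 0.03367 / 0.02885 = 1.1671
β_Harlan = 0.05401 / 0.02885 = 1.8721
β_P = Σ w_i β_i = 0.23×1.7428 + 0.38×1.9948 + 0.12×1.1671 + 0.27×1.8721 = 1.8044
E(R_P) = R_f + β_P × MRP = 4.89% + 1.8044 × 4.35% = 12.74%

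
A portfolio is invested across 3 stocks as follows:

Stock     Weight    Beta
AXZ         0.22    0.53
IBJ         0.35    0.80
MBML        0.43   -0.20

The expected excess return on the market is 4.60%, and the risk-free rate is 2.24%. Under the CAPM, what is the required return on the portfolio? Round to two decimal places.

3.67%

β_P = Σ w_i β_i = 0.22×0.53 + 0.35×0.80 + 0.43×-0.20 = 0.3106
E(R_P) = R_f + β_P × MRP = 2.24% + 0.3106 × 4.60% = 3.67%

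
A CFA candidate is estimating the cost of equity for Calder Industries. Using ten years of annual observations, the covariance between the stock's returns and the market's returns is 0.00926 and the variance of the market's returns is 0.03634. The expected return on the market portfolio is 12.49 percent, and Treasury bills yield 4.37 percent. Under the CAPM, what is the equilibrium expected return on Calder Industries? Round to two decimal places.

β = Cov(R_i, R_m) / Var(R_m) = 0.00926 / 0.03634 = 0.2548
MRP = 12.49% − 4.37% = 8.12%
E(R) = R_f + β × MRP = 4.37% + 0.2548 × 8.12% = 6.44%

6.44%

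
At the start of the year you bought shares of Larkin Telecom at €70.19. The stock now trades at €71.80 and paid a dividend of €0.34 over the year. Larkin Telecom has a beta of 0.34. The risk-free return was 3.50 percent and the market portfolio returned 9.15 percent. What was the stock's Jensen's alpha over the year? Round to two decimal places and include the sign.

Realised HPR = (P1 + D1 − P0) / P0 = (71.80 + 0.34 − 70.19) / 70.19 = 1.95 / 70.19 = 2.7782%
MRP = 9.15% − 3.50% = 5.65%
CAPM required = R_f + β·MRP = 3.50% + 0.34 × 5.65% = 5.4210%
α = realised − required = 2.7782% − 5.4210% = -2.64%

-2.64%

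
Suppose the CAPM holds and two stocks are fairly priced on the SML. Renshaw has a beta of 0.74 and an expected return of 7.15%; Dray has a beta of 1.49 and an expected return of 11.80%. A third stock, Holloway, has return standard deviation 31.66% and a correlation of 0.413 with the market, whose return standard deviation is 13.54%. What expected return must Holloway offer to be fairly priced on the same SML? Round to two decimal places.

MRP = (11.80% − 7.15%) / (1.49 − 0.74) = 6.2000%
R_f = 7.15% − 0.74 × 6.2000% = 2.5620%
β_Holloway = ρ·σ_i/σ_m = 0.413 × 31.66 / 13.54 = 0.9657
E(R_Holloway) = R_f + β × MRP = 2.5620% + 0.9657 × 6.2000% = 8.55%

8.55%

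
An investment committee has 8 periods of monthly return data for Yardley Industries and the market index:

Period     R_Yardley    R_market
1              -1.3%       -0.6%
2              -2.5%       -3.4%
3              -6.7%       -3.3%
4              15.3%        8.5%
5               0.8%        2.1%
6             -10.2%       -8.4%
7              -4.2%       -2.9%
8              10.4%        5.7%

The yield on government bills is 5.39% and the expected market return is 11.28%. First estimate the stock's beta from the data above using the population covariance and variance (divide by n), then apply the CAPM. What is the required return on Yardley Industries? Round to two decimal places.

Mean R_i = (-1.3 − 2.5 − 6.7 + 15.3 + 0.8 − 10.2 − 4.2 + 10.4) / 8 = 0.2000%
Mean R_m = (-0.6 − 3.4 − 3.3 + 8.5 + 2.1 − 8.4 − 2.9 + 5.7) / 8 = -0.2875%
Σ(R_i − R̄_i)(R_m − R̄_m) = 320.7200  ⇒  Cov = 320.7200 / 8 = 40.0900
Σ(R_m − R̄_m)² = 210.2688  ⇒  Var(R_m) = 210.2688 / 8 = 26.2836
β = Cov / Var(R_m) = 40.0900 / 26.2836 = 1.5253
MRP = 11.28% − 5.39% = 5.89%
E(R) = R_f + β × MRP = 5.39% + 1.5253 × 5.89% = 14.37%

14.37%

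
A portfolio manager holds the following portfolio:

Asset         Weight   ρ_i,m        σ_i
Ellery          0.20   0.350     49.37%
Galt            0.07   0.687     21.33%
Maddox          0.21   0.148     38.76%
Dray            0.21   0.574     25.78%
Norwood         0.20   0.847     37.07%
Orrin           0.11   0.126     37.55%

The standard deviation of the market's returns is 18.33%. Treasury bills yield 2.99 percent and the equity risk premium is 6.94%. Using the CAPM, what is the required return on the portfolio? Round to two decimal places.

8.89%

β_Ellery = 0.350 × 49.37% / 18.33% = 0.9427
β_Galt = 0.687 × 21.33% / 18.33% = 0.7994
β_Maddox = 0.148 × 38.76% / 18.33% = 0.3130
β_Dray = 0.574 × 25.78% / 18.33% = 0.8073
β_Norwood = 0.847 × 37.07% / 18.33% = 1.7129
β_Orrin = 0.126 × 37.55% / 18.33% = 0.2581
β_P = Σ w_i β_i = 0.20×0.9427 + 0.07×0.7994 + 0.21×0.3130 + 0.21×0.8073 + 0.20×1.7129 + 0.11×0.2581 = 0.8507
E(R_P) = R_f + β_P × MRP = 2.99% + 0.8507 × 6.94% = 8.89%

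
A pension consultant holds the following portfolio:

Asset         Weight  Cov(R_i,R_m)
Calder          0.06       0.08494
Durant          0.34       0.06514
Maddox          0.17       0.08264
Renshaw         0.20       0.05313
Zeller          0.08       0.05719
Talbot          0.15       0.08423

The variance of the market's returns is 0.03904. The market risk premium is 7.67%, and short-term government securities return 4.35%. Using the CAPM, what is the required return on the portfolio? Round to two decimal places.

β_Calder = 0.08494 / 0.03904 = 2.1757
β_Durant = 0.06514 / 0.03904 = 1.6685
β_Maddox = 0.08264 / 0.03904 = 2.1168
β_Renshaw = 0.05313 / 0.03904 = 1.3609
β_Zeller = 0.05719 / 0.03904 = 1.4649
β_Talbot = 0.08423 / 0.03904 = 2.1575
β_P = Σ w_i β_i = 0.06×2.1757 + 0.34×1.6685 + 0.17×2.1168 + 0.20×1.3609 + 0.08×1.4649 + 0.15×2.1575 = 1.7707
E(R_P) = R_f + β_P × MRP = 4.35% + 1.7707 × 7.67% = 17.93%

17.93%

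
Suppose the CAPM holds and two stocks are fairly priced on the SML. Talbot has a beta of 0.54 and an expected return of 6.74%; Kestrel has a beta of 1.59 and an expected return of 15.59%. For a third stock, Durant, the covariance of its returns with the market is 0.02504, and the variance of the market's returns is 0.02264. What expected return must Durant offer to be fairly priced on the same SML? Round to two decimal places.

MRP = (15.59% − 6.74%) / (1.59 − 0.54) = 8.4286%
R_f = 6.74% − 0.54 × 8.4286% = 2.1886%
β_Durant = Cov / Var(R_m) = 0.02504 / 0.02264 = 1.1060
E(R_Durant) = R_f + β × MRP = 2.1886% + 1.1060 × 8.4286% = 11.51%

11.51%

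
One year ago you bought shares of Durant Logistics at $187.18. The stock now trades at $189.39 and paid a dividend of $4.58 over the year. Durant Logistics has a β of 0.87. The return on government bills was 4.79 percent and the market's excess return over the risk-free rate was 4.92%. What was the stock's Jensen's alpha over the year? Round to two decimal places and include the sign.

Realised HPR = (P1 + D1 − P0) / P0 = (189.39 + 4.58 − 187.18) / 187.18 = 6.79 / 187.18 = 3.6275%
CAPM required = R_f + β·MRP = 4.79% + 0.87 × 4.92% = 9.0704%
α = realised − required = 3.6275% − 9.0704% = -5.44%

-5.44%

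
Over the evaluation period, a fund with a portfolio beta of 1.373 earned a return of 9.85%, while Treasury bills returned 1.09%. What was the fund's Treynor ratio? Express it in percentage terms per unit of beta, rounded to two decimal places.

6.38%

Treynor = (R_P − R_f) / β_P = (9.85% − 1.09%) / 1.3730 = 8.76% / 1.3730 = 6.38%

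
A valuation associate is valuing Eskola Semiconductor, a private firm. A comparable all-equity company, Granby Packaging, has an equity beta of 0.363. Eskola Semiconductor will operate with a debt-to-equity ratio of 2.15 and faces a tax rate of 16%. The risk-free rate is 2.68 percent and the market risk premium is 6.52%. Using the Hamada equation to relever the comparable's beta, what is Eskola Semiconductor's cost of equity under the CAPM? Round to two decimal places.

β_L = β_U × [1 + (1 − t)(D/E)] = 0.363 × [1 + (1 − 0.16) × 2.15]
    = 0.363 × [1 + 0.84 × 2.15] = 0.363 × 2.8060 = 1.0186
E(R) = R_f + β_L × MRP = 2.68% + 1.0186 × 6.52% = 9.32%

9.32%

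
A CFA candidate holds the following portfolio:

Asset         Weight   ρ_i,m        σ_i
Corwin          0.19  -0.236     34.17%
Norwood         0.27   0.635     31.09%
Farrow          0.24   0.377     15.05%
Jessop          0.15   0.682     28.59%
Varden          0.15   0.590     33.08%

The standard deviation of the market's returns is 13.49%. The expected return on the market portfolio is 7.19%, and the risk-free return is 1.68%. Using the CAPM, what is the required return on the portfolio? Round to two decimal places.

6.18%

β_Corwin = -0.236 × 34.17% / 13.49% = -0.5978
β_Norwood = 0.635 × 31.09% / 13.49% = 1.4635
β_Farrow = 0.377 × 15.05% / 13.49% = 0.4206
β_Jessop = 0.682 × 28.59% / 13.49% = 1.4454
β_Varden = 0.590 × 33.08% / 13.49% = 1.4468
β_P = Σ w_i β_i = 0.19×-0.5978 + 0.27×1.4635 + 0.24×0.4206 + 0.15×1.4454 + 0.15×1.4468 = 0.8163
MRP = 7.19% − 1.68% = 5.51%
E(R_P) = R_f + β_P × MRP = 1.68% + 0.8163 × 5.51% = 6.18%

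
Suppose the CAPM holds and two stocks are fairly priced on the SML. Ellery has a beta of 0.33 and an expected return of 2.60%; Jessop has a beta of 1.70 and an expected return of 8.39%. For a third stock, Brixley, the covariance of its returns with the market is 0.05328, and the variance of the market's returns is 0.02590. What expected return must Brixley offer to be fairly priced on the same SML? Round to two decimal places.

MRP = (8.39% − 2.60%) / (1.70 − 0.33) = 4.2263%
R_f = 2.60% − 0.33 × 4.2263% = 1.2053%
β_Brixley = Cov / Var(R_m) = 0.05328 / 0.02590 = 2.0571
E(R_Brixley) = R_f + β × MRP = 1.2053% + 2.0571 × 4.2263% = 9.90%

9.90%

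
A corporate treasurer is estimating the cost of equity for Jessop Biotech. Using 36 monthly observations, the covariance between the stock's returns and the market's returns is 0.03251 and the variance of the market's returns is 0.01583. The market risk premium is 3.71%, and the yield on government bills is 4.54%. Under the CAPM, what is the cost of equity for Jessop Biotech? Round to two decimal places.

12.16%

β = Cov(R_i, R_m) / Var(R_m) = 0.03251 / 0.01583 = 2.0537
E(R) = R_f + β × MRP = 4.54% + 2.0537 × 3.71% = 12.16%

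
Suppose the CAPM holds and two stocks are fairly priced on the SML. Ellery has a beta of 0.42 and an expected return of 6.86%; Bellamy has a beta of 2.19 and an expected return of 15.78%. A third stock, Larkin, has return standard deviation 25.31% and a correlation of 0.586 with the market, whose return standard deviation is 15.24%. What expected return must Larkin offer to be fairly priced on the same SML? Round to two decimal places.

MRP = (15.78% − 6.86%) / (2.19 − 0.42) = 5.0395%
R_f = 6.86% − 0.42 × 5.0395% = 4.7434%
β_Larkin = ρ·σ_i/σ_m = 0.586 × 25.31 / 15.24 = 0.9732
E(R_Larkin) = R_f + β × MRP = 4.7434% + 0.9732 × 5.0395% = 9.65%

9.65%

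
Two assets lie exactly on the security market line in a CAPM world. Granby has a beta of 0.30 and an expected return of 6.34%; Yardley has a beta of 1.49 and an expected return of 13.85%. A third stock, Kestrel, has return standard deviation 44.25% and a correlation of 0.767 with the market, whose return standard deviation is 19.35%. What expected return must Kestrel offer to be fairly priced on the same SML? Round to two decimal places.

MRP = (13.85% − 6.34%) / (1.49 − 0.30) = 6.3109%
R_f = 6.34% − 0.30 × 6.3109% = 4.4467%
β_Kestrel = ρ·σ_i/σ_m = 0.767 × 44.25 / 19.35 = 1.7540
E(R_Kestrel) = R_f + β × MRP = 4.4467% + 1.7540 × 6.3109% = 15.52%

15.52%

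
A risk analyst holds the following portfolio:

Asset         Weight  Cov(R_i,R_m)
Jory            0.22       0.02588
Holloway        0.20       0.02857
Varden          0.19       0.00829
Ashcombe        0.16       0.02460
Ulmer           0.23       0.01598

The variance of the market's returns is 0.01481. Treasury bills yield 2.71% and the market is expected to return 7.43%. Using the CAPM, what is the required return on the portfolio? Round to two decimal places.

β_Jory = 0.02588 / 0.01481 = 1.7475
β_Holloway = 0.02857 / 0.01481 = 1.9291
β_Varden = 0.00829 / 0.01481 = 0.5598
β_Ashcombe = 0.02460 / 0.01481 = 1.6610
β_Ulmer = 0.01598 / 0.01481 = 1.0790
β_P = Σ w_i β_i = 0.22×1.7475 + 0.20×1.9291 + 0.19×0.5598 + 0.16×1.6610 + 0.23×1.0790 = 1.3906
MRP = 7.43% − 2.71% = 4.72%
E(R_P) = R_f + β_P × MRP = 2.71% + 1.3906 × 4.72% = 9.27%

9.27%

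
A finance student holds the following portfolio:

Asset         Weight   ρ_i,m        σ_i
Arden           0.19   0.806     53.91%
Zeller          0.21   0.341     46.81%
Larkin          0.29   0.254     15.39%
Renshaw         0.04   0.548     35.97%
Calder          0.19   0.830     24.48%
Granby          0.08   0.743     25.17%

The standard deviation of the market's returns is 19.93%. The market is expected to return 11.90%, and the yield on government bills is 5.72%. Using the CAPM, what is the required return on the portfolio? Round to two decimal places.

11.58%

β_Arden = 0.806 × 53.91% / 19.93% = 2.1802
β_Zeller = 0.341 × 46.81% / 19.93% = 0.8009
β_Larkin = 0.254 × 15.39% / 19.93% = 0.1961
β_Renshaw = 0.548 × 35.97% / 19.93% = 0.9890
β_Calder = 0.830 × 24.48% / 19.93% = 1.0195
β_Granby = 0.743 × 25.17% / 19.93% = 0.9383
β_P = Σ w_i β_i = 0.19×2.1802 + 0.21×0.8009 + 0.29×0.1961 + 0.04×0.9890 + 0.19×1.0195 + 0.08×0.9383 = 0.9476
MRP = 11.90% − 5.72% = 6.18%
E(R_P) = R_f + β_P × MRP = 5.72% + 0.9476 × 6.18% = 11.58%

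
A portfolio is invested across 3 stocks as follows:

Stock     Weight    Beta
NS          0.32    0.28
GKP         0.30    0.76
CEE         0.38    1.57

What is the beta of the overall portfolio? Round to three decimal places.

β_P = Σ w_i β_i = 0.32×0.28 + 0.30×0.76 + 0.38×1.57 = 0.9142

0.914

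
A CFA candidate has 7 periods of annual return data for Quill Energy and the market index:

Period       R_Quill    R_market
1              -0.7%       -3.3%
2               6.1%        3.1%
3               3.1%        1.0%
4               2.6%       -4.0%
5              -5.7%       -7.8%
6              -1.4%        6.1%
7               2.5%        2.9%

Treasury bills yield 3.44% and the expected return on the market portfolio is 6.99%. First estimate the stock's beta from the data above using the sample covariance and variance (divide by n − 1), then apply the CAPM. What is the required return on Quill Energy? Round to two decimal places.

4.90%

Mean R_i = (-0.7 + 6.1 + 3.1 + 2.6 − 5.7 − 1.4 + 2.5) / 7 = 0.9286%
Mean R_m = (-3.3 + 3.1 + 1.0 − 4.0 − 7.8 + 6.1 + 2.9) / 7 = -0.2857%
Σ(R_i − R̄_i)(R_m − R̄_m) = 58.9471  ⇒  Cov = 58.9471 / 6 = 9.8245
Σ(R_m − R̄_m)² = 143.3886  ⇒  Var(R_m) = 143.3886 / 6 = 23.8981
β = Cov / Var(R_m) = 9.8245 / 23.8981 = 0.4111
MRP = 6.99% − 3.44% = 3.55%
E(R) = R_f + β × MRP = 3.44% + 0.4111 × 3.55% = 4.90%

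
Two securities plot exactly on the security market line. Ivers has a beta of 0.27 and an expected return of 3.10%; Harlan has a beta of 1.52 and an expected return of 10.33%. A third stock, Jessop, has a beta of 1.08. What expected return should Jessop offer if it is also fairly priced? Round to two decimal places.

MRP (SML slope) = (10.33% − 3.10%) / (1.52 − 0.27) = 7.23% / 1.25 = 5.7840%
R_f (intercept) = 3.10% − 0.27 × 5.7840% = 1.5383%
E(R_Jessop) = R_f + β × MRP = 1.5383% + 1.08 × 5.7840% = 7.79%

7.79%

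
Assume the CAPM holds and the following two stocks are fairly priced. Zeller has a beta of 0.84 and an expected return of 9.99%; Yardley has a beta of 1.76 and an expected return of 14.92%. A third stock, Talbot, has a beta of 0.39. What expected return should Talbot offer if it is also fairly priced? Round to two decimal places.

7.58%

MRP (SML slope) = (14.92% − 9.99%) / (1.76 − 0.84) = 4.93% / 0.92 = 5.3587%
R_f (intercept) = 9.99% − 0.84 × 5.3587% = 5.4887%
E(R_Talbot) = R_f + β × MRP = 5.4887% + 0.39 × 5.3587% = 7.58%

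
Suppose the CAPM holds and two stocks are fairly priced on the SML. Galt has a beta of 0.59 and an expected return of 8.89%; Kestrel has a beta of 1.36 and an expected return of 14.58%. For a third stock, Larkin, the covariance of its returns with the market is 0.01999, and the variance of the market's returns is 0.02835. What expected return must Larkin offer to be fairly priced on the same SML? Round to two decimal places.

MRP = (14.58% − 8.89%) / (1.36 − 0.59) = 7.3896%
R_f = 8.89% − 0.59 × 7.3896% = 4.5301%
β_Larkin = Cov / Var(R_m) = 0.01999 / 0.02835 = 0.7051
E(R_Larkin) = R_f + β × MRP = 4.5301% + 0.7051 × 7.3896% = 9.74%

9.74%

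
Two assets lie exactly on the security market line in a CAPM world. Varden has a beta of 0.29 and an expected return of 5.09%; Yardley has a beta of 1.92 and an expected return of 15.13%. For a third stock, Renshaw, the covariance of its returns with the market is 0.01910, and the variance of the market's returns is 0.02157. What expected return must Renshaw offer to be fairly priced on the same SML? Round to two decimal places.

MRP = (15.13% − 5.09%) / (1.92 − 0.29) = 6.1595%
R_f = 5.09% − 0.29 × 6.1595% = 3.3037%
β_Renshaw = Cov / Var(R_m) = 0.01910 / 0.02157 = 0.8855
E(R_Renshaw) = R_f + β × MRP = 3.3037% + 0.8855 × 6.1595% = 8.76%

8.76%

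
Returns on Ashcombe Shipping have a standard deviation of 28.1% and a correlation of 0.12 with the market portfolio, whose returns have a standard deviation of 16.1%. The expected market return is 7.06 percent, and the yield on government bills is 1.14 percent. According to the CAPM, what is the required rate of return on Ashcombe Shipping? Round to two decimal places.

β = ρ × σ_i / σ_m = 0.12 × 28.1% / 16.1% = 0.2094
MRP = 7.06% − 1.14% = 5.92%
E(R) = 1.14% + 0.2094 × 5.92% = 2.38%

2.38%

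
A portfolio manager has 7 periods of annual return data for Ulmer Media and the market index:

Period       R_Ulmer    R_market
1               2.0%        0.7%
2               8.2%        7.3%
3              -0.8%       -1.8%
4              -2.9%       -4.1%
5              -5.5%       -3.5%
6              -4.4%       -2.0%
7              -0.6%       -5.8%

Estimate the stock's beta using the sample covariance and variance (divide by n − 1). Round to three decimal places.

Mean R_i = (2.0 + 8.2 − 0.8 − 2.9 − 5.5 − 4.4 − 0.6) / 7 = -0.5714%
Mean R_m = (0.7 + 7.3 − 1.8 − 4.1 − 3.5 − 2.0 − 5.8) / 7 = -1.3143%
Σ(R_i − R̄_i)(R_m − R̄_m) = 100.8629  ⇒  Cov = 100.8629 / 6 = 16.8105
Σ(R_m − R̄_m)² = 111.6286  ⇒  Var(R_m) = 111.6286 / 6 = 18.6048
β = Cov / Var(R_m) = 16.8105 / 18.6048 = 0.9036

0.904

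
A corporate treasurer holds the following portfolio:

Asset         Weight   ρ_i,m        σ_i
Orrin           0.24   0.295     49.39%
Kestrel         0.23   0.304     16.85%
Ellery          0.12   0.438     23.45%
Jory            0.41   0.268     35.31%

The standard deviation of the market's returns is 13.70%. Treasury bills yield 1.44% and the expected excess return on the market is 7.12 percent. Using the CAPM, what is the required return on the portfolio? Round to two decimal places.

β_Orrin = 0.295 × 49.39% / 13.70% = 1.0635
β_Kestrel = 0.304 × 16.85% / 13.70% = 0.3739
β_Ellery = 0.438 × 23.45% / 13.70% = 0.7497
β_Jory = 0.268 × 35.31% / 13.70% = 0.6907
β_P = Σ w_i β_i = 0.24×1.0635 + 0.23×0.3739 + 0.12×0.7497 + 0.41×0.6907 = 0.7144
E(R_P) = R_f + β_P × MRP = 1.44% + 0.7144 × 7.12% = 6.53%

6.53%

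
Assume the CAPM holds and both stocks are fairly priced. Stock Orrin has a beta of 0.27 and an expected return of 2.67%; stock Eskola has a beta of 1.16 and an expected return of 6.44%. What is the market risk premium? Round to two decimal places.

4.24%

Both satisfy E(R) = R_f + β·MRP, so the slope of the SML is
MRP = (6.44% − 2.67%) / (1.16 − 0.27) = 3.77% / 0.89 = 4.2360%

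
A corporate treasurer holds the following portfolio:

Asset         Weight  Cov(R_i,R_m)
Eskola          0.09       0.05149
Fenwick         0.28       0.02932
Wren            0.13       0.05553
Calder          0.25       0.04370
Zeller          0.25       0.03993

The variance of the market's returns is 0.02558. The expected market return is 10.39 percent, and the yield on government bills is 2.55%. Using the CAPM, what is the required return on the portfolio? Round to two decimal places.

15.11%

β_Eskola = 0.05149 / 0.02558 = 2.0129
β_Fenwick = 0.02932 / 0.02558 = 1.1462
β_Wren = 0.05553 / 0.02558 = 2.1708
β_Calder = 0.04370 / 0.02558 = 1.7084
β_Zeller = 0.03993 / 0.02558 = 1.5610
β_P = Σ w_i β_i = 0.09×2.0129 + 0.28×1.1462 + 0.13×2.1708 + 0.25×1.7084 + 0.25×1.5610 = 1.6017
MRP = 10.39% − 2.55% = 7.84%
E(R_P) = R_f + β_P × MRP = 2.55% + 1.6017 × 7.84% = 15.11%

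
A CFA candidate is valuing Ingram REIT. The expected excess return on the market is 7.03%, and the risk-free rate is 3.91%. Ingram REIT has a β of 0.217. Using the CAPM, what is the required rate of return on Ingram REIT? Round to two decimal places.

E(R) = R_f + β × MRP = 3.91% + 0.217 × 7.03% = 5.44%

5.44%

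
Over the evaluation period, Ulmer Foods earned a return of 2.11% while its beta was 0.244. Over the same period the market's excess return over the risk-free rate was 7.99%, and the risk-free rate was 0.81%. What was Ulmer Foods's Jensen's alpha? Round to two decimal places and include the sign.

CAPM benchmark = R_f + β(R_m − R_f) = 0.81% + 0.244 × 7.99% = 2.75956%
α = actual − benchmark = 2.11% − 2.75956% = -0.65%

-0.65%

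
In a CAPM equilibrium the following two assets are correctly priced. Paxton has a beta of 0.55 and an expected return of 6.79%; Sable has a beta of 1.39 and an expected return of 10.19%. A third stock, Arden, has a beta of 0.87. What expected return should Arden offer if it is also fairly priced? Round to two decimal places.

MRP (SML slope) = (10.19% − 6.79%) / (1.39 − 0.55) = 3.40% / 0.84 = 4.0476%
R_f (intercept) = 6.79% − 0.55 × 4.0476% = 4.5638%
E(R_Arden) = R_f + β × MRP = 4.5638% + 0.87 × 4.0476% = 8.09%

8.09%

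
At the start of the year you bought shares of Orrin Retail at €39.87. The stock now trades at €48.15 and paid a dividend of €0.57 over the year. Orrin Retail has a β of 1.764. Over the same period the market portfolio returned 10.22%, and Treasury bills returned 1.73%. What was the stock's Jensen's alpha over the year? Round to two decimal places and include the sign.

Realised HPR = (P1 + D1 − P0) / P0 = (48.15 + 0.57 − 39.87) / 39.87 = 8.85 / 39.87 = 22.1971%
MRP = 10.22% − 1.73% = 8.49%
CAPM required = R_f + β·MRP = 1.73% + 1.764 × 8.49% = 16.70636%
α = realised − required = 22.1971% − 16.70636% = +5.49%

+5.49%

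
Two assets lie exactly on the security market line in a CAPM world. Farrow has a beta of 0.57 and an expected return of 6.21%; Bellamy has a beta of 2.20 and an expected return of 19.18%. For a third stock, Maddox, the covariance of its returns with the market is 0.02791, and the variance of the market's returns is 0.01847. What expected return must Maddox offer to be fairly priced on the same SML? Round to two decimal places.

MRP = (19.18% − 6.21%) / (2.20 − 0.57) = 7.9571%
R_f = 6.21% − 0.57 × 7.9571% = 1.6745%
β_Maddox = Cov / Var(R_m) = 0.02791 / 0.01847 = 1.5111
E(R_Maddox) = R_f + β × MRP = 1.6745% + 1.5111 × 7.9571% = 13.70%

13.70%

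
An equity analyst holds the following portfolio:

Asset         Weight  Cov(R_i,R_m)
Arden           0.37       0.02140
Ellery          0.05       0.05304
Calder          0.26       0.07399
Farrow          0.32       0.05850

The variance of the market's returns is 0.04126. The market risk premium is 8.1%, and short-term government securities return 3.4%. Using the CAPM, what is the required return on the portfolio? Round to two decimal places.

β_Arden = 0.02140 / 0.04126 = 0.5187
β_Ellery = 0.05304 / 0.04126 = 1.2855
β_Calder = 0.07399 / 0.04126 = 1.7933
β_Farrow = 0.05850 / 0.04126 = 1.4178
β_P = Σ w_i β_i = 0.37×0.5187 + 0.05×1.2855 + 0.26×1.7933 + 0.32×1.4178 = 1.1761
E(R_P) = R_f + β_P × MRP = 3.4% + 1.1761 × 8.1% = 12.93%

12.93%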